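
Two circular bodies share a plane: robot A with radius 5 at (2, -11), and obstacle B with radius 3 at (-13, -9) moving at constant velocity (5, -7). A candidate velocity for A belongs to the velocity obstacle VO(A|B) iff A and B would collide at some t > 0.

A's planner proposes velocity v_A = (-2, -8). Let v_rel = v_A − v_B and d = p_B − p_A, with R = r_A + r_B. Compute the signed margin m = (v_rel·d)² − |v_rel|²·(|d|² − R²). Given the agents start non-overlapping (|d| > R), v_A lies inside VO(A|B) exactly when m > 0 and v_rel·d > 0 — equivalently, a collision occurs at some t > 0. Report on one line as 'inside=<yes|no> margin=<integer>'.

d = (-15, 2),  |d|² = 229;  R = 5+3 = 8,  c = 229−8² = 165
v_rel = (-7, -1),  |v_rel|² = 50;  v_rel·d = (-7)·(-15) + (-1)·(2) = 103
50·t² − 206·t + 165 = 0  ⇒  m = 103² − 50·165 = 2359
m = 2359 > 0,  v_rel·d = 103 > 0  ⇒  inside

inside=yes margin=2359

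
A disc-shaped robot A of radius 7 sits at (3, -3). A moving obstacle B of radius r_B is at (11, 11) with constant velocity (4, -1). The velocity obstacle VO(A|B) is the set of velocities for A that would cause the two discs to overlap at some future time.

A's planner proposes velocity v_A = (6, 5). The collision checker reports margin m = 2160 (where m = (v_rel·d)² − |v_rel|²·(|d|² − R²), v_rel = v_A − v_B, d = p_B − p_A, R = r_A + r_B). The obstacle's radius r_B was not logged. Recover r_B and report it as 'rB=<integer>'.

m = 2160
d = (8, 14);  v_rel = (2, 6),  |v_rel|² = 40
v_rel×d = (2)·(14) − (6)·(8) = -20
since m = R²·40 − (-20)²:  R² = (400 + 2160) / 40 = 64
R = √64 = 8  ⇒  r_B = 8 − 7 = 1

rB=1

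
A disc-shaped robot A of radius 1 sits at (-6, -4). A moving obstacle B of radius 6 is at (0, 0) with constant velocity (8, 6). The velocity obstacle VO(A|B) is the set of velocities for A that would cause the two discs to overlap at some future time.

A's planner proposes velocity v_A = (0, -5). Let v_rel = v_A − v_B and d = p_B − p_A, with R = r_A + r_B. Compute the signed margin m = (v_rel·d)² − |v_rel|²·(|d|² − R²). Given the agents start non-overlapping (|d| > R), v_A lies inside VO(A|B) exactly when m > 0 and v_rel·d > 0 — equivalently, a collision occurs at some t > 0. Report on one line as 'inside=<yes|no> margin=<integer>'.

d = (6, 4),  |d|² = 52;  R = 1+6 = 7,  c = 52−7² = 3
v_rel = (-8, -11),  |v_rel|² = 185;  v_rel·d = (-8)·(6) + (-11)·(4) = -92
185·t² + 184·t + 3 = 0  ⇒  m = (-92)² − 185·3 = 7909
m = 7909 > 0,  v_rel·d = -92 < 0  ⇒  outside

inside=no margin=7909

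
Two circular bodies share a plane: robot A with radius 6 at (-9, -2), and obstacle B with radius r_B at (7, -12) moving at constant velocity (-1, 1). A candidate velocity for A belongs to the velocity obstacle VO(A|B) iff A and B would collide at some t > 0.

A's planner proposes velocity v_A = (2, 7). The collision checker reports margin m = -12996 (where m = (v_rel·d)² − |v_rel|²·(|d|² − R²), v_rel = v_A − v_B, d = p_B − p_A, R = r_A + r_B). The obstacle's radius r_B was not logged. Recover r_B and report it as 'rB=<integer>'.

m = -12996
d = (16, -10);  v_rel = (3, 6),  |v_rel|² = 45
v_rel×d = (3)·(-10) − (6)·(16) = -126
since m = R²·45 − (-126)²:  R² = (15876 + -12996) / 45 = 64
R = √64 = 8  ⇒  r_B = 8 − 6 = 2

rB=2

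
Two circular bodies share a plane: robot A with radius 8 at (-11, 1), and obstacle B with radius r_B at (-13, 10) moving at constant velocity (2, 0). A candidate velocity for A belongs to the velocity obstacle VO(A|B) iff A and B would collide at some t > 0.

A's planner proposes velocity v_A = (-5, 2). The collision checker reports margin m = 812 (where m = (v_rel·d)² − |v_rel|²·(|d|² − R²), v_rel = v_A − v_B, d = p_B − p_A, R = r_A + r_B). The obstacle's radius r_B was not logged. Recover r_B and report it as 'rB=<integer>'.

m = 812
d = (-2, 9);  v_rel = (-7, 2),  |v_rel|² = 53
v_rel×d = (-7)·(9) − (2)·(-2) = -59
since m = R²·53 − (-59)²:  R² = (3481 + 812) / 53 = 81
R = √81 = 9  ⇒  r_B = 9 − 8 = 1

rB=1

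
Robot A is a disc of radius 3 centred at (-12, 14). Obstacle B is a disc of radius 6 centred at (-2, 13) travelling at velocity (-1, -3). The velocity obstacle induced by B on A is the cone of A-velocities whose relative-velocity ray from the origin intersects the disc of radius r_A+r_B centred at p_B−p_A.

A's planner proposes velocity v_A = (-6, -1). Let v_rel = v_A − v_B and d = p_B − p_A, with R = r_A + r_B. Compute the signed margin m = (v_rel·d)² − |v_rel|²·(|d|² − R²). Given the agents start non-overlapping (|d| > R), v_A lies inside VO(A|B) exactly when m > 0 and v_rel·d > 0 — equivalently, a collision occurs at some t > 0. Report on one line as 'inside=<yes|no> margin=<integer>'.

d = (10, -1),  |d|² = 101;  R = 3+6 = 9,  c = 101−9² = 20
v_rel = (-5, 2),  |v_rel|² = 29;  v_rel·d = (-5)·(10) + (2)·(-1) = -52
29·t² + 104·t + 20 = 0  ⇒  m = (-52)² − 29·20 = 2124
m = 2124 > 0,  v_rel·d = -52 < 0  ⇒  outside

inside=no margin=2124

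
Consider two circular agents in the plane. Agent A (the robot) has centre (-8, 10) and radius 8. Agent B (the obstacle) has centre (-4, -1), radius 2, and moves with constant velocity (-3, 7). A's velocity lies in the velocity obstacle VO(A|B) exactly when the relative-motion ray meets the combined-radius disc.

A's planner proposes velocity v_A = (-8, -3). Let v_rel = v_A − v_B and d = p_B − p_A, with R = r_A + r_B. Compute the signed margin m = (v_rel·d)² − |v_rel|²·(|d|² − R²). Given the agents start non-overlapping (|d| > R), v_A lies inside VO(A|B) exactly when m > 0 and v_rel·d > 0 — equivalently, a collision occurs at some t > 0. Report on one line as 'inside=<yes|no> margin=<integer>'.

d = (4, -11),  |d|² = 137;  R = 8+2 = 10,  c = 137−10² = 37
v_rel = (-5, -10),  |v_rel|² = 125;  v_rel·d = (-5)·(4) + (-10)·(-11) = 90
125·t² − 180·t + 37 = 0  ⇒  m = 90² − 125·37 = 3475
m = 3475 > 0,  v_rel·d = 90 > 0  ⇒  inside

inside=yes margin=3475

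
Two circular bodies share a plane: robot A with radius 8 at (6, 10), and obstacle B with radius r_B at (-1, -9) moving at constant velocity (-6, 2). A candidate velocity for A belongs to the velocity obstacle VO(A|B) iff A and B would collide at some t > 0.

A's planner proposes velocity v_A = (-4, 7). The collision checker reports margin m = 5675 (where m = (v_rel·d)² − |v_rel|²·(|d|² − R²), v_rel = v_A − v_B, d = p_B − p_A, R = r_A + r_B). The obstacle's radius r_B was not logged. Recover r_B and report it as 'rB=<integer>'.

m = 5675
d = (-7, -19);  v_rel = (2, 5),  |v_rel|² = 29
v_rel×d = (2)·(-19) − (5)·(-7) = -3
since m = R²·29 − (-3)²:  R² = (9 + 5675) / 29 = 196
R = √196 = 14  ⇒  r_B = 14 − 8 = 6

rB=6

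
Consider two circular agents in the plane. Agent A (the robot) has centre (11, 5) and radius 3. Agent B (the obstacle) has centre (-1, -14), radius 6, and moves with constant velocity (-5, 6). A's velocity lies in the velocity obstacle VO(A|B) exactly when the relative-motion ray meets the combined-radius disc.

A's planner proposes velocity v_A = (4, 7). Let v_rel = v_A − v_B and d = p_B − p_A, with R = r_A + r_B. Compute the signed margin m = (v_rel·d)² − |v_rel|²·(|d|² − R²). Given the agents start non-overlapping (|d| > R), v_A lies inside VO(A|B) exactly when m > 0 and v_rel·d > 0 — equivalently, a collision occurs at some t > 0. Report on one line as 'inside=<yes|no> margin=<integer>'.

d = (-12, -19),  |d|² = 505;  R = 3+6 = 9,  c = 505−9² = 424
v_rel = (9, 1),  |v_rel|² = 82;  v_rel·d = (9)·(-12) + (1)·(-19) = -127
82·t² + 254·t + 424 = 0  ⇒  m = (-127)² − 82·424 = -18639
m = -18639 < 0,  v_rel·d = -127 < 0  ⇒  outside

inside=no margin=-18639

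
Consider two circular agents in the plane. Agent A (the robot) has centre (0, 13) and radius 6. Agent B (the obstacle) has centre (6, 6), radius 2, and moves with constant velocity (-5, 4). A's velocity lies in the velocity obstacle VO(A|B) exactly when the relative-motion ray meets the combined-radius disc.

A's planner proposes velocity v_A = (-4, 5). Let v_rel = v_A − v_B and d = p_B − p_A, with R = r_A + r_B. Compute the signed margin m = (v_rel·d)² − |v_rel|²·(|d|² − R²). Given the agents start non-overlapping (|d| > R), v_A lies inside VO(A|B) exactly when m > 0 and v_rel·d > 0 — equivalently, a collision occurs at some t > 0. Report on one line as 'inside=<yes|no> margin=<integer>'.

d = (6, -7),  |d|² = 85;  R = 6+2 = 8,  c = 85−8² = 21
v_rel = (1, 1),  |v_rel|² = 2;  v_rel·d = (1)·(6) + (1)·(-7) = -1
2·t² + 2·t + 21 = 0  ⇒  m = (-1)² − 2·21 = -41
m = -41 < 0,  v_rel·d = -1 < 0  ⇒  outside

inside=no margin=-41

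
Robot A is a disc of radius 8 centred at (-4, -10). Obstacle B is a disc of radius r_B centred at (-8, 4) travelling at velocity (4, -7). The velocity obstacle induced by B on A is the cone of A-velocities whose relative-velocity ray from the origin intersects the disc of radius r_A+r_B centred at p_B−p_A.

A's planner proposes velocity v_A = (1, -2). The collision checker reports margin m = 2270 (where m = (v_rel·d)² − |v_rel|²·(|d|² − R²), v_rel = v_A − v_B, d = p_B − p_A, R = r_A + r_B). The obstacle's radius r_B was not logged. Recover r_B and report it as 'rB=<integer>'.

m = 2270
d = (-4, 14);  v_rel = (-3, 5),  |v_rel|² = 34
v_rel×d = (-3)·(14) − (5)·(-4) = -22
since m = R²·34 − (-22)²:  R² = (484 + 2270) / 34 = 81
R = √81 = 9  ⇒  r_B = 9 − 8 = 1

rB=1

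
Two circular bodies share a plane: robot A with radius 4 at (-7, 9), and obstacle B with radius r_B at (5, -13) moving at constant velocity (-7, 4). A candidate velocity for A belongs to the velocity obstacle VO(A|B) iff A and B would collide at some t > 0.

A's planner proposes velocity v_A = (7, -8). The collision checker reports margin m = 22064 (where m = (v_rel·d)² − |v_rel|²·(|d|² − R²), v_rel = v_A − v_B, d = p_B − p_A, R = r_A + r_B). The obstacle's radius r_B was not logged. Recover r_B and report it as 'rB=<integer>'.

m = 22064
d = (12, -22);  v_rel = (14, -12),  |v_rel|² = 340
v_rel×d = (14)·(-22) − (-12)·(12) = -164
since m = R²·340 − (-164)²:  R² = (26896 + 22064) / 340 = 144
R = √144 = 12  ⇒  r_B = 12 − 4 = 8

rB=8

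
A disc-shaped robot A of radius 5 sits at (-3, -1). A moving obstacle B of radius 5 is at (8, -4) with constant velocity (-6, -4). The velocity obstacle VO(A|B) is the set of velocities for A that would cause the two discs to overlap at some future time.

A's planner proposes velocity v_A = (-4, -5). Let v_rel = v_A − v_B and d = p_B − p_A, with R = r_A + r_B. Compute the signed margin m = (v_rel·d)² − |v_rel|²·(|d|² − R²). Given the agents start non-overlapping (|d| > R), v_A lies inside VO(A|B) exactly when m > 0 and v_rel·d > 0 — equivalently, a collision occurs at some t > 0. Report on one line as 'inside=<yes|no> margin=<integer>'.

d = (11, -3),  |d|² = 130;  R = 5+5 = 10,  c = 130−10² = 30
v_rel = (2, -1),  |v_rel|² = 5;  v_rel·d = (2)·(11) + (-1)·(-3) = 25
5·t² − 50·t + 30 = 0  ⇒  m = 25² − 5·30 = 475
m = 475 > 0,  v_rel·d = 25 > 0  ⇒  inside

inside=yes margin=475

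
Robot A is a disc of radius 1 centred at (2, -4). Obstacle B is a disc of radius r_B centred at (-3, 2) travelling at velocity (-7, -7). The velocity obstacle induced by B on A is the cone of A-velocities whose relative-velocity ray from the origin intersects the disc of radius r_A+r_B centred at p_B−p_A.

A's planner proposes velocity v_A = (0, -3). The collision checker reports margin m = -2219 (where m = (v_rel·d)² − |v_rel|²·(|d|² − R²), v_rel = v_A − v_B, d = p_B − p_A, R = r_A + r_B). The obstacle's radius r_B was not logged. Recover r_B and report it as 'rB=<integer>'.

m = -2219
d = (-5, 6);  v_rel = (7, 4),  |v_rel|² = 65
v_rel×d = (7)·(6) − (4)·(-5) = 62
since m = R²·65 − 62²:  R² = (3844 + -2219) / 65 = 25
R = √25 = 5  ⇒  r_B = 5 − 1 = 4

rB=4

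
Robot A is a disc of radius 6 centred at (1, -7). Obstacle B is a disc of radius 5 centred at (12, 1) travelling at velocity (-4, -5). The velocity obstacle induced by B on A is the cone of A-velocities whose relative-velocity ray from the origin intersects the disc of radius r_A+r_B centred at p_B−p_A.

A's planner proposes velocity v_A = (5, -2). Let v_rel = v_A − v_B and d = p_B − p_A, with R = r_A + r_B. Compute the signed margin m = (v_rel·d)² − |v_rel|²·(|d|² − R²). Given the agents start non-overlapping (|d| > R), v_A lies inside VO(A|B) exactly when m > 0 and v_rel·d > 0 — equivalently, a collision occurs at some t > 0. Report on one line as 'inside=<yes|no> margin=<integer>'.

d = (11, 8),  |d|² = 185;  R = 6+5 = 11,  c = 185−11² = 64
v_rel = (9, 3),  |v_rel|² = 90;  v_rel·d = (9)·(11) + (3)·(8) = 123
90·t² − 246·t + 64 = 0  ⇒  m = 123² − 90·64 = 9369
m = 9369 > 0,  v_rel·d = 123 > 0  ⇒  inside

inside=yes margin=9369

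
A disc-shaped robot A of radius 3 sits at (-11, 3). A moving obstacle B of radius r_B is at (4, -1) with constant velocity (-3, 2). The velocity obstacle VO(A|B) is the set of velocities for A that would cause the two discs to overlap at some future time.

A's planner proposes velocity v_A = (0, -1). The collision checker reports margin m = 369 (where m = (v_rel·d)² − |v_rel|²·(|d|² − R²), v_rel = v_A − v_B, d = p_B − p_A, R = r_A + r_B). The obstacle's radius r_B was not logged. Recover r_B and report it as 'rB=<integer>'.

m = 369
d = (15, -4);  v_rel = (3, -3),  |v_rel|² = 18
v_rel×d = (3)·(-4) − (-3)·(15) = 33
since m = R²·18 − 33²:  R² = (1089 + 369) / 18 = 81
R = √81 = 9  ⇒  r_B = 9 − 3 = 6

rB=6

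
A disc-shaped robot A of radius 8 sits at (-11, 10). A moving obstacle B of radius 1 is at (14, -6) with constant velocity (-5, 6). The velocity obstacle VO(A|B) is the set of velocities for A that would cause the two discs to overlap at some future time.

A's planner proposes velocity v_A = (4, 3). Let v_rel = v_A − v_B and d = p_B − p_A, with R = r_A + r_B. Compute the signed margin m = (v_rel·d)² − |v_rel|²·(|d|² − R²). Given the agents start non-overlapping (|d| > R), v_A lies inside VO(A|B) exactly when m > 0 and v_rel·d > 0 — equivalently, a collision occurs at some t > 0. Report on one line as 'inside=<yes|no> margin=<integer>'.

d = (25, -16),  |d|² = 881;  R = 8+1 = 9,  c = 881−9² = 800
v_rel = (9, -3),  |v_rel|² = 90;  v_rel·d = (9)·(25) + (-3)·(-16) = 273
90·t² − 546·t + 800 = 0  ⇒  m = 273² − 90·800 = 2529
m = 2529 > 0,  v_rel·d = 273 > 0  ⇒  inside

inside=yes margin=2529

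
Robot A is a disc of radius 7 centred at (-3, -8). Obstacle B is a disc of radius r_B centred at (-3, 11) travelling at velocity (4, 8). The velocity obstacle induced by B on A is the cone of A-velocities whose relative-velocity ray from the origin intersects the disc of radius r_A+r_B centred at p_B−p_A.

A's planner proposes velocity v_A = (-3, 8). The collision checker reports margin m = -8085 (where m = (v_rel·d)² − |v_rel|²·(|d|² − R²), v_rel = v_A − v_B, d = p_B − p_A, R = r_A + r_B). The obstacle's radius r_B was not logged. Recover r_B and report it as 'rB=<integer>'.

m = -8085
d = (0, 19);  v_rel = (-7, 0),  |v_rel|² = 49
v_rel×d = (-7)·(19) − (0)·(0) = -133
since m = R²·49 − (-133)²:  R² = (17689 + -8085) / 49 = 196
R = √196 = 14  ⇒  r_B = 14 − 7 = 7

rB=7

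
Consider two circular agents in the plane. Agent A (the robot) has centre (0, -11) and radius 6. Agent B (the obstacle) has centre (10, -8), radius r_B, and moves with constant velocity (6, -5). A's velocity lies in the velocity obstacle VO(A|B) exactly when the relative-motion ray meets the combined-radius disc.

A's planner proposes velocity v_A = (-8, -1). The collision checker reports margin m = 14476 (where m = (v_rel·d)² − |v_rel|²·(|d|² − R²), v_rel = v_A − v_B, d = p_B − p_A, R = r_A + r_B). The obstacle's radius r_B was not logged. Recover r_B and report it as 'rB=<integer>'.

m = 14476
d = (10, 3);  v_rel = (-14, 4),  |v_rel|² = 212
v_rel×d = (-14)·(3) − (4)·(10) = -82
since m = R²·212 − (-82)²:  R² = (6724 + 14476) / 212 = 100
R = √100 = 10  ⇒  r_B = 10 − 6 = 4

rB=4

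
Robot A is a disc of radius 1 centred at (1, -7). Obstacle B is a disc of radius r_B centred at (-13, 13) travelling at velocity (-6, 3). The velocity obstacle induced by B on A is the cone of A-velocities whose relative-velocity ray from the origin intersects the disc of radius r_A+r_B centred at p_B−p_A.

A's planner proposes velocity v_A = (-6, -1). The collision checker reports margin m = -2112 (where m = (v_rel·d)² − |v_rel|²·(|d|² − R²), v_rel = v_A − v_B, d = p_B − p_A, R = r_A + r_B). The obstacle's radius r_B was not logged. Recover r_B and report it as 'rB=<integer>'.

m = -2112
d = (-14, 20);  v_rel = (0, -4),  |v_rel|² = 16
v_rel×d = (0)·(20) − (-4)·(-14) = -56
since m = R²·16 − (-56)²:  R² = (3136 + -2112) / 16 = 64
R = √64 = 8  ⇒  r_B = 8 − 1 = 7

rB=7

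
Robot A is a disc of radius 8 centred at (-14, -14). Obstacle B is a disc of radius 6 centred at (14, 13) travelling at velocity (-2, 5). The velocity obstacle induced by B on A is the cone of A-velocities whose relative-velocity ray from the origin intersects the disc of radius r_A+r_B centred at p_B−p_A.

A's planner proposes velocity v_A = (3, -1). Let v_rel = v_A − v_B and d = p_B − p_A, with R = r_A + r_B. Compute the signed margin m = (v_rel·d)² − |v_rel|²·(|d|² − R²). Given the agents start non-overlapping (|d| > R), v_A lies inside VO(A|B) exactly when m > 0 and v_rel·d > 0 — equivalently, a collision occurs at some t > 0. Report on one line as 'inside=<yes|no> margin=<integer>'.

d = (28, 27),  |d|² = 1513;  R = 8+6 = 14,  c = 1513−14² = 1317
v_rel = (5, -6),  |v_rel|² = 61;  v_rel·d = (5)·(28) + (-6)·(27) = -22
61·t² + 44·t + 1317 = 0  ⇒  m = (-22)² − 61·1317 = -79853
m = -79853 < 0,  v_rel·d = -22 < 0  ⇒  outside

inside=no margin=-79853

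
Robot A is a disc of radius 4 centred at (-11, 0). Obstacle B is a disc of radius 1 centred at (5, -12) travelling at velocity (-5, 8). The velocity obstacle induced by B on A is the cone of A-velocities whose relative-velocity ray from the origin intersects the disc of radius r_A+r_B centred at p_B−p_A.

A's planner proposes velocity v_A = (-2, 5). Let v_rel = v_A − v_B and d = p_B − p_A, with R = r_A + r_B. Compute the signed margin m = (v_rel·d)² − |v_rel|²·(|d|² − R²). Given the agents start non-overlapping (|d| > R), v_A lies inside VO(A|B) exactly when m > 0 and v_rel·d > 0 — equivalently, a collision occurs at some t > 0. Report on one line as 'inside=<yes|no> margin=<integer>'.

d = (16, -12),  |d|² = 400;  R = 4+1 = 5,  c = 400−5² = 375
v_rel = (3, -3),  |v_rel|² = 18;  v_rel·d = (3)·(16) + (-3)·(-12) = 84
18·t² − 168·t + 375 = 0  ⇒  m = 84² − 18·375 = 306
m = 306 > 0,  v_rel·d = 84 > 0  ⇒  inside

inside=yes margin=306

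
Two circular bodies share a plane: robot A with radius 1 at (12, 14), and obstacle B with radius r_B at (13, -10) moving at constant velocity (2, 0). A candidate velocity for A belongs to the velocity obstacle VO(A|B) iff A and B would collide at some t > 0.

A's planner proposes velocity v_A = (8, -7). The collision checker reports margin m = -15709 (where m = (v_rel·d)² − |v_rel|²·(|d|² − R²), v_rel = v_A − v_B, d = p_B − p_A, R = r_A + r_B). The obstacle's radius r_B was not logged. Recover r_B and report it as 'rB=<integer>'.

m = -15709
d = (1, -24);  v_rel = (6, -7),  |v_rel|² = 85
v_rel×d = (6)·(-24) − (-7)·(1) = -137
since m = R²·85 − (-137)²:  R² = (18769 + -15709) / 85 = 36
R = √36 = 6  ⇒  r_B = 6 − 1 = 5

rB=5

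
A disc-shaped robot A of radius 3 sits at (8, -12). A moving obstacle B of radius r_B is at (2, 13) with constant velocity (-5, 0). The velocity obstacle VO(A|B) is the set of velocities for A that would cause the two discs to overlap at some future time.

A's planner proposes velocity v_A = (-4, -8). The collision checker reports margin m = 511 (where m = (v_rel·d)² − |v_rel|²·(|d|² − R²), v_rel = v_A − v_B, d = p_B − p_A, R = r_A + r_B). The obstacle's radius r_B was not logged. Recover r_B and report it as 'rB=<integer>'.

m = 511
d = (-6, 25);  v_rel = (1, -8),  |v_rel|² = 65
v_rel×d = (1)·(25) − (-8)·(-6) = -23
since m = R²·65 − (-23)²:  R² = (529 + 511) / 65 = 16
R = √16 = 4  ⇒  r_B = 4 − 3 = 1

rB=1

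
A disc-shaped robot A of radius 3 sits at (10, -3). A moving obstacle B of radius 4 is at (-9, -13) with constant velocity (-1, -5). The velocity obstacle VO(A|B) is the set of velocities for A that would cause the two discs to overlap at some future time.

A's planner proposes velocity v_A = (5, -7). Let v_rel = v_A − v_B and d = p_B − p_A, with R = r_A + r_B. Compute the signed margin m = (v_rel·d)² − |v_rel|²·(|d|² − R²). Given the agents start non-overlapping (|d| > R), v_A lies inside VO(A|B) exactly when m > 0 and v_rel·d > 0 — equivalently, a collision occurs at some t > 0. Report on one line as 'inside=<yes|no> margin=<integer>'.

d = (-19, -10),  |d|² = 461;  R = 3+4 = 7,  c = 461−7² = 412
v_rel = (6, -2),  |v_rel|² = 40;  v_rel·d = (6)·(-19) + (-2)·(-10) = -94
40·t² + 188·t + 412 = 0  ⇒  m = (-94)² − 40·412 = -7644
m = -7644 < 0,  v_rel·d = -94 < 0  ⇒  outside

inside=no margin=-7644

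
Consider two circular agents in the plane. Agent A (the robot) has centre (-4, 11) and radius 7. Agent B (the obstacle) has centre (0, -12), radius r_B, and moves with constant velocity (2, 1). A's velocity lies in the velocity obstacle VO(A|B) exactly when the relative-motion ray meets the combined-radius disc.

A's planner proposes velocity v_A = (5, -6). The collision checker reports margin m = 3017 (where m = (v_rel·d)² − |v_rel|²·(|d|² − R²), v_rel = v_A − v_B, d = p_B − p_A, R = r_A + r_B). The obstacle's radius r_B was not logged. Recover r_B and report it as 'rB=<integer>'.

m = 3017
d = (4, -23);  v_rel = (3, -7),  |v_rel|² = 58
v_rel×d = (3)·(-23) − (-7)·(4) = -41
since m = R²·58 − (-41)²:  R² = (1681 + 3017) / 58 = 81
R = √81 = 9  ⇒  r_B = 9 − 7 = 2

rB=2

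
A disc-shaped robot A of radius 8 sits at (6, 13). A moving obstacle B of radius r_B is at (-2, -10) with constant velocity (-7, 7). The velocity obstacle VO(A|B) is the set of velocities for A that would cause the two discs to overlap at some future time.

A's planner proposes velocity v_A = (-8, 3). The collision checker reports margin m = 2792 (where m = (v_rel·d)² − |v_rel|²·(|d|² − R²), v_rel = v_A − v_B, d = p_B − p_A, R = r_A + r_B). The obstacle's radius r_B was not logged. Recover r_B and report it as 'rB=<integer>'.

m = 2792
d = (-8, -23);  v_rel = (-1, -4),  |v_rel|² = 17
v_rel×d = (-1)·(-23) − (-4)·(-8) = -9
since m = R²·17 − (-9)²:  R² = (81 + 2792) / 17 = 169
R = √169 = 13  ⇒  r_B = 13 − 8 = 5

rB=5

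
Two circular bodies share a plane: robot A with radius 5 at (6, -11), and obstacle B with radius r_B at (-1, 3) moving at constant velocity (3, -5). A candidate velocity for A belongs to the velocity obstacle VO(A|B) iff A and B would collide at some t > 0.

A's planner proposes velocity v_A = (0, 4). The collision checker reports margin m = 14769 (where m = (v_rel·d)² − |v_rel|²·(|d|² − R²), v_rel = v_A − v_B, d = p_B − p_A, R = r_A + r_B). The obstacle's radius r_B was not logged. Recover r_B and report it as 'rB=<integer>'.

m = 14769
d = (-7, 14);  v_rel = (-3, 9),  |v_rel|² = 90
v_rel×d = (-3)·(14) − (9)·(-7) = 21
since m = R²·90 − 21²:  R² = (441 + 14769) / 90 = 169
R = √169 = 13  ⇒  r_B = 13 − 5 = 8

rB=8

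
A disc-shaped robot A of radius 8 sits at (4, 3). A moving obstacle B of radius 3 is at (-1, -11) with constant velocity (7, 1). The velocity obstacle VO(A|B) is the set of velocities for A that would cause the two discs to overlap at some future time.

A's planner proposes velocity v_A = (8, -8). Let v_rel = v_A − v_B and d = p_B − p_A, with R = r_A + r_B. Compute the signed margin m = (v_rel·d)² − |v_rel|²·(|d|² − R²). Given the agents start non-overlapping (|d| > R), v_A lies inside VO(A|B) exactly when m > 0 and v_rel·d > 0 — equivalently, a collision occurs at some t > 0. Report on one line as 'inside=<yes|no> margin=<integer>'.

d = (-5, -14),  |d|² = 221;  R = 8+3 = 11,  c = 221−11² = 100
v_rel = (1, -9),  |v_rel|² = 82;  v_rel·d = (1)·(-5) + (-9)·(-14) = 121
82·t² − 242·t + 100 = 0  ⇒  m = 121² − 82·100 = 6441
m = 6441 > 0,  v_rel·d = 121 > 0  ⇒  inside

inside=yes margin=6441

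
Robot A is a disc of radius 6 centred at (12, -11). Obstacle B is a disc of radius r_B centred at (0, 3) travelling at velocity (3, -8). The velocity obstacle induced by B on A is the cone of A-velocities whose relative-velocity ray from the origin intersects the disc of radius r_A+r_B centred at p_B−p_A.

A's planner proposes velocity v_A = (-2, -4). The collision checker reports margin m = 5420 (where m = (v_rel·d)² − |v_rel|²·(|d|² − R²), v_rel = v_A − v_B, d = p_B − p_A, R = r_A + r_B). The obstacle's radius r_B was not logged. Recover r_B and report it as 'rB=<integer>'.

m = 5420
d = (-12, 14);  v_rel = (-5, 4),  |v_rel|² = 41
v_rel×d = (-5)·(14) − (4)·(-12) = -22
since m = R²·41 − (-22)²:  R² = (484 + 5420) / 41 = 144
R = √144 = 12  ⇒  r_B = 12 − 6 = 6

rB=6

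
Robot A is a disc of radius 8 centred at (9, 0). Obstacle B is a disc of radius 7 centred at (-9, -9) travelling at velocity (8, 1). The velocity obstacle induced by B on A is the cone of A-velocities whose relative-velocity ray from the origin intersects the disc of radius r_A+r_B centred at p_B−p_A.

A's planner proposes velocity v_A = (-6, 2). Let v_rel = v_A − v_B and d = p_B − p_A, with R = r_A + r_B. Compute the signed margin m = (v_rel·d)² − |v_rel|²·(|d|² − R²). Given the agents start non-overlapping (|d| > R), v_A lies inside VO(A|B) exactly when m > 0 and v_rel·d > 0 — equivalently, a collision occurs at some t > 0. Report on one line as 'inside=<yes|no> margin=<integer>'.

d = (-18, -9),  |d|² = 405;  R = 8+7 = 15,  c = 405−15² = 180
v_rel = (-14, 1),  |v_rel|² = 197;  v_rel·d = (-14)·(-18) + (1)·(-9) = 243
197·t² − 486·t + 180 = 0  ⇒  m = 243² − 197·180 = 23589
m = 23589 > 0,  v_rel·d = 243 > 0  ⇒  inside

inside=yes margin=23589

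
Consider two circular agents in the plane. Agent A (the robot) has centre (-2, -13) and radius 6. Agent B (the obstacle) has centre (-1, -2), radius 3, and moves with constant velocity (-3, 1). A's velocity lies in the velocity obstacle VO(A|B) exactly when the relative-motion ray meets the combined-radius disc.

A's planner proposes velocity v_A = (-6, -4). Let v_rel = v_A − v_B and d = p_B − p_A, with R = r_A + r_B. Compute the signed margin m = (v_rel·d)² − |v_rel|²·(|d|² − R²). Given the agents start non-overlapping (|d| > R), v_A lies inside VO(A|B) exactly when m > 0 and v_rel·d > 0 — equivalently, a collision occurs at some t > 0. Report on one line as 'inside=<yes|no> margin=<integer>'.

d = (1, 11),  |d|² = 122;  R = 6+3 = 9,  c = 122−9² = 41
v_rel = (-3, -5),  |v_rel|² = 34;  v_rel·d = (-3)·(1) + (-5)·(11) = -58
34·t² + 116·t + 41 = 0  ⇒  m = (-58)² − 34·41 = 1970
m = 1970 > 0,  v_rel·d = -58 < 0  ⇒  outside

inside=no margin=1970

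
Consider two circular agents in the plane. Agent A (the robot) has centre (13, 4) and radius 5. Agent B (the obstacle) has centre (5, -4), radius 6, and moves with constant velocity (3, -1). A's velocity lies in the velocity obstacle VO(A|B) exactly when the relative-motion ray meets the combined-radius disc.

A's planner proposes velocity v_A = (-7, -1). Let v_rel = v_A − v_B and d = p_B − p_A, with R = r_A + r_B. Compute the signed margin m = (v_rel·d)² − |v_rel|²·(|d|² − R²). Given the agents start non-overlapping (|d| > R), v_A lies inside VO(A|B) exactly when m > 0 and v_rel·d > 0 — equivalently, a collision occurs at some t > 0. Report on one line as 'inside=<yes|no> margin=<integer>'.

d = (-8, -8),  |d|² = 128;  R = 5+6 = 11,  c = 128−11² = 7
v_rel = (-10, 0),  |v_rel|² = 100;  v_rel·d = (-10)·(-8) + (0)·(-8) = 80
100·t² − 160·t + 7 = 0  ⇒  m = 80² − 100·7 = 5700
m = 5700 > 0,  v_rel·d = 80 > 0  ⇒  inside

inside=yes margin=5700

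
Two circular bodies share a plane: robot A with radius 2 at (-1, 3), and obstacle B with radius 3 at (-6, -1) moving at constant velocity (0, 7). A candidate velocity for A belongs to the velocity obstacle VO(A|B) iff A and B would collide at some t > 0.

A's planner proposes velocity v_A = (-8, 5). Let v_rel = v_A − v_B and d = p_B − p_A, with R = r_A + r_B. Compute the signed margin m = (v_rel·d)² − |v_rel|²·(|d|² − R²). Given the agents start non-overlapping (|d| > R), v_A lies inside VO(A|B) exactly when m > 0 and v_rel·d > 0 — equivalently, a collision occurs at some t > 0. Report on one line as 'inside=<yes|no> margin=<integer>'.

d = (-5, -4),  |d|² = 41;  R = 2+3 = 5,  c = 41−5² = 16
v_rel = (-8, -2),  |v_rel|² = 68;  v_rel·d = (-8)·(-5) + (-2)·(-4) = 48
68·t² − 96·t + 16 = 0  ⇒  m = 48² − 68·16 = 1216
m = 1216 > 0,  v_rel·d = 48 > 0  ⇒  inside

inside=yes margin=1216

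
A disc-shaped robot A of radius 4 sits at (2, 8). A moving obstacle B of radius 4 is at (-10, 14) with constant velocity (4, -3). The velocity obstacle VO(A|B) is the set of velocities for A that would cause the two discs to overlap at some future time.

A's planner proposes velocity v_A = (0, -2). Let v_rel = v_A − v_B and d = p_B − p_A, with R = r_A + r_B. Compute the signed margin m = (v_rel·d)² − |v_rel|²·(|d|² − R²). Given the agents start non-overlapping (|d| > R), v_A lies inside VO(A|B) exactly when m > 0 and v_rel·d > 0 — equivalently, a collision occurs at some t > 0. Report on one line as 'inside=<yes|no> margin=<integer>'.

d = (-12, 6),  |d|² = 180;  R = 4+4 = 8,  c = 180−8² = 116
v_rel = (-4, 1),  |v_rel|² = 17;  v_rel·d = (-4)·(-12) + (1)·(6) = 54
17·t² − 108·t + 116 = 0  ⇒  m = 54² − 17·116 = 944
m = 944 > 0,  v_rel·d = 54 > 0  ⇒  inside

inside=yes margin=944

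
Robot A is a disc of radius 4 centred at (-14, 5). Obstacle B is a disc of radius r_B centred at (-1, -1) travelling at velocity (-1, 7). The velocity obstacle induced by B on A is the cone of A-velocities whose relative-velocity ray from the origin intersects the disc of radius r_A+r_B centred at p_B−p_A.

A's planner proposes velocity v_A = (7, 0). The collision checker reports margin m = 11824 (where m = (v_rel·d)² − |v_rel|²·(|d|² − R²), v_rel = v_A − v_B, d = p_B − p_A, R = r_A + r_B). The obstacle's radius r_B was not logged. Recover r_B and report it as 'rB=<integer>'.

m = 11824
d = (13, -6);  v_rel = (8, -7),  |v_rel|² = 113
v_rel×d = (8)·(-6) − (-7)·(13) = 43
since m = R²·113 − 43²:  R² = (1849 + 11824) / 113 = 121
R = √121 = 11  ⇒  r_B = 11 − 4 = 7

rB=7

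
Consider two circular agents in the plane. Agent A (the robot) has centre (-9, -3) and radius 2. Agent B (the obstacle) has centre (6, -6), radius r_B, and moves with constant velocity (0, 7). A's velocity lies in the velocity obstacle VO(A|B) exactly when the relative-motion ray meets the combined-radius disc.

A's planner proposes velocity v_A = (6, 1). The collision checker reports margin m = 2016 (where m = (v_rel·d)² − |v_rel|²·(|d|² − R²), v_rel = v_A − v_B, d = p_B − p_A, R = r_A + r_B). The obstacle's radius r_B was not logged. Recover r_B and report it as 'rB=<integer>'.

m = 2016
d = (15, -3);  v_rel = (6, -6),  |v_rel|² = 72
v_rel×d = (6)·(-3) − (-6)·(15) = 72
since m = R²·72 − 72²:  R² = (5184 + 2016) / 72 = 100
R = √100 = 10  ⇒  r_B = 10 − 2 = 8

rB=8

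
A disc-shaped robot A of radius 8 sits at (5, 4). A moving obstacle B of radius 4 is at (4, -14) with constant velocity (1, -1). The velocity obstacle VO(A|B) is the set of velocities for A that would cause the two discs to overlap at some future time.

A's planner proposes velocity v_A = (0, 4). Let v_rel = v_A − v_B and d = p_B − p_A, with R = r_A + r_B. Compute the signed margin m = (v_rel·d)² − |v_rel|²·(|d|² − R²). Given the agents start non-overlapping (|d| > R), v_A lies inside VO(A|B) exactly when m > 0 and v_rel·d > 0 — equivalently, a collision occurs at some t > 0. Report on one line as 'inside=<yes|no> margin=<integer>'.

d = (-1, -18),  |d|² = 325;  R = 8+4 = 12,  c = 325−12² = 181
v_rel = (-1, 5),  |v_rel|² = 26;  v_rel·d = (-1)·(-1) + (5)·(-18) = -89
26·t² + 178·t + 181 = 0  ⇒  m = (-89)² − 26·181 = 3215
m = 3215 > 0,  v_rel·d = -89 < 0  ⇒  outside

inside=no margin=3215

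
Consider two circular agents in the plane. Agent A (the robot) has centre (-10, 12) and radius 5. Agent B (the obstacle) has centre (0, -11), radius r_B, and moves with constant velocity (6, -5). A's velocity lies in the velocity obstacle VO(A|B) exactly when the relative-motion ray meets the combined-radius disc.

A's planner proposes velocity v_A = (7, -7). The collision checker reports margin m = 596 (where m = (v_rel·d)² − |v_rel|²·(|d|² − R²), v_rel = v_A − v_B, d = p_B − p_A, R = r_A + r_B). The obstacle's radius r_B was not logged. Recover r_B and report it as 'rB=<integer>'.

m = 596
d = (10, -23);  v_rel = (1, -2),  |v_rel|² = 5
v_rel×d = (1)·(-23) − (-2)·(10) = -3
since m = R²·5 − (-3)²:  R² = (9 + 596) / 5 = 121
R = √121 = 11  ⇒  r_B = 11 − 5 = 6

rB=6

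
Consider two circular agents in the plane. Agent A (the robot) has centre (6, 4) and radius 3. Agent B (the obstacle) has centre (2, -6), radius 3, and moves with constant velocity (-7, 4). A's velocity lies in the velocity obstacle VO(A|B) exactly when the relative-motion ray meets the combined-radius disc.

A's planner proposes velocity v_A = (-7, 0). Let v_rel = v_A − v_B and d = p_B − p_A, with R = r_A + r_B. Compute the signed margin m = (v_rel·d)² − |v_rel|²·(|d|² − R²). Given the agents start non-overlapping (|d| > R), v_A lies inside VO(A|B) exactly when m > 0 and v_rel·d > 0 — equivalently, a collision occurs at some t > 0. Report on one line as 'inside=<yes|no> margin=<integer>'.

d = (-4, -10),  |d|² = 116;  R = 3+3 = 6,  c = 116−6² = 80
v_rel = (0, -4),  |v_rel|² = 16;  v_rel·d = (0)·(-4) + (-4)·(-10) = 40
16·t² − 80·t + 80 = 0  ⇒  m = 40² − 16·80 = 320
m = 320 > 0,  v_rel·d = 40 > 0  ⇒  inside

inside=yes margin=320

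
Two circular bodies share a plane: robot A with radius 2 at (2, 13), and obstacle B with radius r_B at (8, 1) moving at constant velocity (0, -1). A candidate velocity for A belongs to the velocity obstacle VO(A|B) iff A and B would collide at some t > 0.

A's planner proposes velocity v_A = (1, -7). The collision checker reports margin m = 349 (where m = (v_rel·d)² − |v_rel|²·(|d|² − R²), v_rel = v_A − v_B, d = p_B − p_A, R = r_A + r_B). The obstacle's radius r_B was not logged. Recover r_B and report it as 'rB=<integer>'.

m = 349
d = (6, -12);  v_rel = (1, -6),  |v_rel|² = 37
v_rel×d = (1)·(-12) − (-6)·(6) = 24
since m = R²·37 − 24²:  R² = (576 + 349) / 37 = 25
R = √25 = 5  ⇒  r_B = 5 − 2 = 3

rB=3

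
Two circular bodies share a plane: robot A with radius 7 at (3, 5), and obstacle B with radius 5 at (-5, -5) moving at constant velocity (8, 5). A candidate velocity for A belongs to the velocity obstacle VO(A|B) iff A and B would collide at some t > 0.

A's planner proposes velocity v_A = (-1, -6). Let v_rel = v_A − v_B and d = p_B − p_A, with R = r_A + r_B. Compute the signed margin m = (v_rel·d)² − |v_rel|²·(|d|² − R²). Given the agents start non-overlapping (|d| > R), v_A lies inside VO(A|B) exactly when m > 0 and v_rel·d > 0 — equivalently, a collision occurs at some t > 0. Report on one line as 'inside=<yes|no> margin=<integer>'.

d = (-8, -10),  |d|² = 164;  R = 7+5 = 12,  c = 164−12² = 20
v_rel = (-9, -11),  |v_rel|² = 202;  v_rel·d = (-9)·(-8) + (-11)·(-10) = 182
202·t² − 364·t + 20 = 0  ⇒  m = 182² − 202·20 = 29084
m = 29084 > 0,  v_rel·d = 182 > 0  ⇒  inside

inside=yes margin=29084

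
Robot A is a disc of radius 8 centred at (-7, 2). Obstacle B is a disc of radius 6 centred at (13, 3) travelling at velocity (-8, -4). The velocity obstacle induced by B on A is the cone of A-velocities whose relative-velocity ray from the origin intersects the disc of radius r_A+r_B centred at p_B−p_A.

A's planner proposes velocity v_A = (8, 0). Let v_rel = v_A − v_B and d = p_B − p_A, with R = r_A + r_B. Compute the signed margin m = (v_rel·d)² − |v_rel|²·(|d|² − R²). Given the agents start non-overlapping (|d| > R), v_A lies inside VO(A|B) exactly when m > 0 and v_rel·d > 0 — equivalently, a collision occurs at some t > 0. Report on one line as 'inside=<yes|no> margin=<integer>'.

d = (20, 1),  |d|² = 401;  R = 8+6 = 14,  c = 401−14² = 205
v_rel = (16, 4),  |v_rel|² = 272;  v_rel·d = (16)·(20) + (4)·(1) = 324
272·t² − 648·t + 205 = 0  ⇒  m = 324² − 272·205 = 49216
m = 49216 > 0,  v_rel·d = 324 > 0  ⇒  inside

inside=yes margin=49216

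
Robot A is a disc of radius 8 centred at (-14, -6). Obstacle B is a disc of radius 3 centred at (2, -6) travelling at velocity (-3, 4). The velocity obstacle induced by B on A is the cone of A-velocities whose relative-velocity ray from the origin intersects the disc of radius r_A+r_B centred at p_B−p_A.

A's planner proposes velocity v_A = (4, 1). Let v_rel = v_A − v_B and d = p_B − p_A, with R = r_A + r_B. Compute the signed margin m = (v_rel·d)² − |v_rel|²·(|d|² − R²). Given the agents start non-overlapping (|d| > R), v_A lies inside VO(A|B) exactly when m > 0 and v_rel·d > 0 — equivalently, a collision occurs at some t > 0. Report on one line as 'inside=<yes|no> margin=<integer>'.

d = (16, 0),  |d|² = 256;  R = 8+3 = 11,  c = 256−11² = 135
v_rel = (7, -3),  |v_rel|² = 58;  v_rel·d = (7)·(16) + (-3)·(0) = 112
58·t² − 224·t + 135 = 0  ⇒  m = 112² − 58·135 = 4714
m = 4714 > 0,  v_rel·d = 112 > 0  ⇒  inside

inside=yes margin=4714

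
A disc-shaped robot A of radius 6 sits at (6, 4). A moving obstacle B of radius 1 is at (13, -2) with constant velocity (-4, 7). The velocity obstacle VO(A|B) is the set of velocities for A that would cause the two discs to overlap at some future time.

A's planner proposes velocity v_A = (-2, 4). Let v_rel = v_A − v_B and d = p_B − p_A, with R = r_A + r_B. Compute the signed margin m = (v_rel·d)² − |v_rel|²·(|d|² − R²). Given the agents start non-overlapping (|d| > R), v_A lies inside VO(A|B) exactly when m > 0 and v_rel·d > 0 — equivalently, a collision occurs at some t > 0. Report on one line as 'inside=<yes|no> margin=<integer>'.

d = (7, -6),  |d|² = 85;  R = 6+1 = 7,  c = 85−7² = 36
v_rel = (2, -3),  |v_rel|² = 13;  v_rel·d = (2)·(7) + (-3)·(-6) = 32
13·t² − 64·t + 36 = 0  ⇒  m = 32² − 13·36 = 556
m = 556 > 0,  v_rel·d = 32 > 0  ⇒  inside

inside=yes margin=556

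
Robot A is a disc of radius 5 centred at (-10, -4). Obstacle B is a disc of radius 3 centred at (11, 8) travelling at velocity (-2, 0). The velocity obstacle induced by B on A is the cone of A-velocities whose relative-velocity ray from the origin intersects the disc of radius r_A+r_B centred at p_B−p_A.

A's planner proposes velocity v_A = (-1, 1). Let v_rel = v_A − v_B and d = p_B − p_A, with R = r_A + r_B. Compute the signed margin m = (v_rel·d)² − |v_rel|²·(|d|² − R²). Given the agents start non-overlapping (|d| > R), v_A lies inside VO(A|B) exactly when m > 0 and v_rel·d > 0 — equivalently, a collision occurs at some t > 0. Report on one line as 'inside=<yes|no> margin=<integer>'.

d = (21, 12),  |d|² = 585;  R = 5+3 = 8,  c = 585−8² = 521
v_rel = (1, 1),  |v_rel|² = 2;  v_rel·d = (1)·(21) + (1)·(12) = 33
2·t² − 66·t + 521 = 0  ⇒  m = 33² − 2·521 = 47
m = 47 > 0,  v_rel·d = 33 > 0  ⇒  inside

inside=yes margin=47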